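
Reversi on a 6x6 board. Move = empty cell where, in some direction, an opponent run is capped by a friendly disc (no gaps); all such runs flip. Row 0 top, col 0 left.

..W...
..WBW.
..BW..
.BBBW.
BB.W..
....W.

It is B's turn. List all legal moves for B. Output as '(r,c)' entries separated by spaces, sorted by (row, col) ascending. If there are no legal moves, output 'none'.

Answer: (0,5) (1,1) (1,5) (2,4) (3,5) (5,3)

Derivation:
(0,1): no bracket -> illegal
(0,3): no bracket -> illegal
(0,4): no bracket -> illegal
(0,5): flips 2 -> legal
(1,1): flips 1 -> legal
(1,5): flips 1 -> legal
(2,1): no bracket -> illegal
(2,4): flips 1 -> legal
(2,5): no bracket -> illegal
(3,5): flips 1 -> legal
(4,2): no bracket -> illegal
(4,4): no bracket -> illegal
(4,5): no bracket -> illegal
(5,2): no bracket -> illegal
(5,3): flips 1 -> legal
(5,5): no bracket -> illegal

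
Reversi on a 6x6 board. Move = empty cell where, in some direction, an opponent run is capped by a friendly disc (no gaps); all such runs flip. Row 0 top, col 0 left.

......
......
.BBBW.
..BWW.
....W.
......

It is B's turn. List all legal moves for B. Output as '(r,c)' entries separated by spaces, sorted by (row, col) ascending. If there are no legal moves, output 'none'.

(1,3): no bracket -> illegal
(1,4): no bracket -> illegal
(1,5): no bracket -> illegal
(2,5): flips 1 -> legal
(3,5): flips 2 -> legal
(4,2): no bracket -> illegal
(4,3): flips 1 -> legal
(4,5): flips 1 -> legal
(5,3): no bracket -> illegal
(5,4): no bracket -> illegal
(5,5): flips 2 -> legal

Answer: (2,5) (3,5) (4,3) (4,5) (5,5)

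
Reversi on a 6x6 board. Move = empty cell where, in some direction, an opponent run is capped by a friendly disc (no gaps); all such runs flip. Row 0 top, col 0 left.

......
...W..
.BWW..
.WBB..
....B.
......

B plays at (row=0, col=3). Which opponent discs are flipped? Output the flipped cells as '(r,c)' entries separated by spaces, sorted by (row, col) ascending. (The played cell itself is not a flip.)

Answer: (1,3) (2,3)

Derivation:
Dir NW: edge -> no flip
Dir N: edge -> no flip
Dir NE: edge -> no flip
Dir W: first cell '.' (not opp) -> no flip
Dir E: first cell '.' (not opp) -> no flip
Dir SW: first cell '.' (not opp) -> no flip
Dir S: opp run (1,3) (2,3) capped by B -> flip
Dir SE: first cell '.' (not opp) -> no flip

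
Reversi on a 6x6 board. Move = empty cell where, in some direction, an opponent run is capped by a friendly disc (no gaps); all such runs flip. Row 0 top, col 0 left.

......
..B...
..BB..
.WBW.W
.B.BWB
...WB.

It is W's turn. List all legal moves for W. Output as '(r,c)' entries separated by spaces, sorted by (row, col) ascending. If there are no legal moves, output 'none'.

(0,1): no bracket -> illegal
(0,2): no bracket -> illegal
(0,3): no bracket -> illegal
(1,1): flips 1 -> legal
(1,3): flips 2 -> legal
(1,4): no bracket -> illegal
(2,1): no bracket -> illegal
(2,4): no bracket -> illegal
(3,0): no bracket -> illegal
(3,4): no bracket -> illegal
(4,0): no bracket -> illegal
(4,2): flips 1 -> legal
(5,0): no bracket -> illegal
(5,1): flips 1 -> legal
(5,2): no bracket -> illegal
(5,5): flips 2 -> legal

Answer: (1,1) (1,3) (4,2) (5,1) (5,5)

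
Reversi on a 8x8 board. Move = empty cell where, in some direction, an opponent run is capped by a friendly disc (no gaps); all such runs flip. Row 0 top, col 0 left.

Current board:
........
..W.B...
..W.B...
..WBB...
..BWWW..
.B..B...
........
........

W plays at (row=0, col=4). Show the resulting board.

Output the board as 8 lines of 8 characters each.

Place W at (0,4); scan 8 dirs for brackets.
Dir NW: edge -> no flip
Dir N: edge -> no flip
Dir NE: edge -> no flip
Dir W: first cell '.' (not opp) -> no flip
Dir E: first cell '.' (not opp) -> no flip
Dir SW: first cell '.' (not opp) -> no flip
Dir S: opp run (1,4) (2,4) (3,4) capped by W -> flip
Dir SE: first cell '.' (not opp) -> no flip
All flips: (1,4) (2,4) (3,4)

Answer: ....W...
..W.W...
..W.W...
..WBW...
..BWWW..
.B..B...
........
........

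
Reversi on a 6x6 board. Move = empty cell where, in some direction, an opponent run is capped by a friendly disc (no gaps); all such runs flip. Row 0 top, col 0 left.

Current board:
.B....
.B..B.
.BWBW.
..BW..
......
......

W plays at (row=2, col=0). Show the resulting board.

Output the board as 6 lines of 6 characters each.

Answer: .B....
.B..B.
WWWBW.
..BW..
......
......

Derivation:
Place W at (2,0); scan 8 dirs for brackets.
Dir NW: edge -> no flip
Dir N: first cell '.' (not opp) -> no flip
Dir NE: opp run (1,1), next='.' -> no flip
Dir W: edge -> no flip
Dir E: opp run (2,1) capped by W -> flip
Dir SW: edge -> no flip
Dir S: first cell '.' (not opp) -> no flip
Dir SE: first cell '.' (not opp) -> no flip
All flips: (2,1)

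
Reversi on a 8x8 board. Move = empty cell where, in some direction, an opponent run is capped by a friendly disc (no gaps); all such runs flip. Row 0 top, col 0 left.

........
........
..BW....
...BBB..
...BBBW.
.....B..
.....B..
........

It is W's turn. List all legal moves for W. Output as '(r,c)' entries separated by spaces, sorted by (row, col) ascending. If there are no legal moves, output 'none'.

Answer: (2,1) (2,4) (4,2) (5,3) (5,6) (6,4)

Derivation:
(1,1): no bracket -> illegal
(1,2): no bracket -> illegal
(1,3): no bracket -> illegal
(2,1): flips 1 -> legal
(2,4): flips 1 -> legal
(2,5): no bracket -> illegal
(2,6): no bracket -> illegal
(3,1): no bracket -> illegal
(3,2): no bracket -> illegal
(3,6): no bracket -> illegal
(4,2): flips 3 -> legal
(5,2): no bracket -> illegal
(5,3): flips 2 -> legal
(5,4): no bracket -> illegal
(5,6): flips 2 -> legal
(6,4): flips 1 -> legal
(6,6): no bracket -> illegal
(7,4): no bracket -> illegal
(7,5): no bracket -> illegal
(7,6): no bracket -> illegal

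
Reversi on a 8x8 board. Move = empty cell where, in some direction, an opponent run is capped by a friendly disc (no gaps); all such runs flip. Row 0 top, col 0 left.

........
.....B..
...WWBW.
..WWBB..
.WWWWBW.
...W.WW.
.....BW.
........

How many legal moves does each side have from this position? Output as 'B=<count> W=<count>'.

-- B to move --
(1,2): flips 1 -> legal
(1,3): flips 1 -> legal
(1,4): flips 1 -> legal
(1,6): no bracket -> illegal
(1,7): flips 1 -> legal
(2,1): no bracket -> illegal
(2,2): flips 2 -> legal
(2,7): flips 1 -> legal
(3,0): no bracket -> illegal
(3,1): flips 2 -> legal
(3,6): no bracket -> illegal
(3,7): flips 1 -> legal
(4,0): flips 4 -> legal
(4,7): flips 2 -> legal
(5,0): no bracket -> illegal
(5,1): flips 3 -> legal
(5,2): flips 1 -> legal
(5,4): flips 1 -> legal
(5,7): flips 1 -> legal
(6,2): flips 2 -> legal
(6,3): no bracket -> illegal
(6,4): no bracket -> illegal
(6,7): flips 2 -> legal
(7,5): no bracket -> illegal
(7,6): no bracket -> illegal
(7,7): no bracket -> illegal
B mobility = 16
-- W to move --
(0,4): flips 1 -> legal
(0,5): flips 4 -> legal
(0,6): flips 1 -> legal
(1,4): no bracket -> illegal
(1,6): flips 2 -> legal
(3,6): flips 2 -> legal
(5,4): no bracket -> illegal
(6,4): flips 1 -> legal
(7,4): flips 1 -> legal
(7,5): flips 1 -> legal
(7,6): no bracket -> illegal
W mobility = 8

Answer: B=16 W=8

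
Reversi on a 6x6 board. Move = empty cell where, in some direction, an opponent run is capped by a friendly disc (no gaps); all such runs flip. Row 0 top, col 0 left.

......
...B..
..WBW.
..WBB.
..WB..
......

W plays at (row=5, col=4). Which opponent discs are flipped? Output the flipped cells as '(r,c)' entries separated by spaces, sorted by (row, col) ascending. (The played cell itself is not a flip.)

Dir NW: opp run (4,3) capped by W -> flip
Dir N: first cell '.' (not opp) -> no flip
Dir NE: first cell '.' (not opp) -> no flip
Dir W: first cell '.' (not opp) -> no flip
Dir E: first cell '.' (not opp) -> no flip
Dir SW: edge -> no flip
Dir S: edge -> no flip
Dir SE: edge -> no flip

Answer: (4,3)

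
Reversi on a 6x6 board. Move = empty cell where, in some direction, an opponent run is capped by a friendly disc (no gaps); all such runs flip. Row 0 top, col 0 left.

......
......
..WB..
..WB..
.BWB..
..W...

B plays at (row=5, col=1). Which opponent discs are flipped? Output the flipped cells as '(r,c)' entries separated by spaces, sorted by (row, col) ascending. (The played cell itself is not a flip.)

Dir NW: first cell '.' (not opp) -> no flip
Dir N: first cell 'B' (not opp) -> no flip
Dir NE: opp run (4,2) capped by B -> flip
Dir W: first cell '.' (not opp) -> no flip
Dir E: opp run (5,2), next='.' -> no flip
Dir SW: edge -> no flip
Dir S: edge -> no flip
Dir SE: edge -> no flip

Answer: (4,2)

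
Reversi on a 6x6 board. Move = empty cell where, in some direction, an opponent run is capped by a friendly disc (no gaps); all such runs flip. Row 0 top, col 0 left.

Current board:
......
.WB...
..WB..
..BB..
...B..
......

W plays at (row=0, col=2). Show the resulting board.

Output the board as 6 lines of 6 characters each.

Answer: ..W...
.WW...
..WB..
..BB..
...B..
......

Derivation:
Place W at (0,2); scan 8 dirs for brackets.
Dir NW: edge -> no flip
Dir N: edge -> no flip
Dir NE: edge -> no flip
Dir W: first cell '.' (not opp) -> no flip
Dir E: first cell '.' (not opp) -> no flip
Dir SW: first cell 'W' (not opp) -> no flip
Dir S: opp run (1,2) capped by W -> flip
Dir SE: first cell '.' (not opp) -> no flip
All flips: (1,2)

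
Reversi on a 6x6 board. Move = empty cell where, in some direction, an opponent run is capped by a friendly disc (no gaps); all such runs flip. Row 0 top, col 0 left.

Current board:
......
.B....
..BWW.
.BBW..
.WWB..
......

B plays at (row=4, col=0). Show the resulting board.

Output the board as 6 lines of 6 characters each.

Place B at (4,0); scan 8 dirs for brackets.
Dir NW: edge -> no flip
Dir N: first cell '.' (not opp) -> no flip
Dir NE: first cell 'B' (not opp) -> no flip
Dir W: edge -> no flip
Dir E: opp run (4,1) (4,2) capped by B -> flip
Dir SW: edge -> no flip
Dir S: first cell '.' (not opp) -> no flip
Dir SE: first cell '.' (not opp) -> no flip
All flips: (4,1) (4,2)

Answer: ......
.B....
..BWW.
.BBW..
BBBB..
......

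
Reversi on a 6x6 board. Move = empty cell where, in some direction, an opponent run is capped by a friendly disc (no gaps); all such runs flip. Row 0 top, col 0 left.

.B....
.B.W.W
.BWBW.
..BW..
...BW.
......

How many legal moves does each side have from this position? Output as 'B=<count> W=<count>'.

Answer: B=6 W=5

Derivation:
-- B to move --
(0,2): no bracket -> illegal
(0,3): flips 1 -> legal
(0,4): no bracket -> illegal
(0,5): no bracket -> illegal
(1,2): flips 1 -> legal
(1,4): no bracket -> illegal
(2,5): flips 1 -> legal
(3,1): no bracket -> illegal
(3,4): flips 1 -> legal
(3,5): no bracket -> illegal
(4,2): no bracket -> illegal
(4,5): flips 1 -> legal
(5,3): no bracket -> illegal
(5,4): no bracket -> illegal
(5,5): flips 3 -> legal
B mobility = 6
-- W to move --
(0,0): flips 1 -> legal
(0,2): no bracket -> illegal
(1,0): no bracket -> illegal
(1,2): no bracket -> illegal
(1,4): no bracket -> illegal
(2,0): flips 1 -> legal
(3,0): no bracket -> illegal
(3,1): flips 1 -> legal
(3,4): no bracket -> illegal
(4,1): no bracket -> illegal
(4,2): flips 2 -> legal
(5,2): no bracket -> illegal
(5,3): flips 1 -> legal
(5,4): no bracket -> illegal
W mobility = 5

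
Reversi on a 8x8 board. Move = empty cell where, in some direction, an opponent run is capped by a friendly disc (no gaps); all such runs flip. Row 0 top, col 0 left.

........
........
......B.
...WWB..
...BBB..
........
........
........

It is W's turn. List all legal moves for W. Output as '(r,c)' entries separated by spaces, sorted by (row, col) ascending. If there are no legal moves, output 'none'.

Answer: (3,6) (5,2) (5,3) (5,4) (5,5) (5,6)

Derivation:
(1,5): no bracket -> illegal
(1,6): no bracket -> illegal
(1,7): no bracket -> illegal
(2,4): no bracket -> illegal
(2,5): no bracket -> illegal
(2,7): no bracket -> illegal
(3,2): no bracket -> illegal
(3,6): flips 1 -> legal
(3,7): no bracket -> illegal
(4,2): no bracket -> illegal
(4,6): no bracket -> illegal
(5,2): flips 1 -> legal
(5,3): flips 1 -> legal
(5,4): flips 1 -> legal
(5,5): flips 1 -> legal
(5,6): flips 1 -> legal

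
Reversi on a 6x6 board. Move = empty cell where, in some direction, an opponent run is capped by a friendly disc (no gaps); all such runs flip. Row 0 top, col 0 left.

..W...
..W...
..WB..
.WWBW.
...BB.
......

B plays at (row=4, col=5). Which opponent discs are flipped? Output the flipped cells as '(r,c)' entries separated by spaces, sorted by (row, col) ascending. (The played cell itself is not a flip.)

Answer: (3,4)

Derivation:
Dir NW: opp run (3,4) capped by B -> flip
Dir N: first cell '.' (not opp) -> no flip
Dir NE: edge -> no flip
Dir W: first cell 'B' (not opp) -> no flip
Dir E: edge -> no flip
Dir SW: first cell '.' (not opp) -> no flip
Dir S: first cell '.' (not opp) -> no flip
Dir SE: edge -> no flip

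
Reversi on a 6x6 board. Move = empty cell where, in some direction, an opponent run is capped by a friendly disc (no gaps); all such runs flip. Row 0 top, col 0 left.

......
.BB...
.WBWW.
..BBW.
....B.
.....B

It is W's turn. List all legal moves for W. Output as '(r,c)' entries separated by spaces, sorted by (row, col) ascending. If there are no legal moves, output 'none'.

(0,0): no bracket -> illegal
(0,1): flips 2 -> legal
(0,2): no bracket -> illegal
(0,3): flips 1 -> legal
(1,0): no bracket -> illegal
(1,3): no bracket -> illegal
(2,0): no bracket -> illegal
(3,1): flips 2 -> legal
(3,5): no bracket -> illegal
(4,1): flips 1 -> legal
(4,2): flips 1 -> legal
(4,3): flips 2 -> legal
(4,5): no bracket -> illegal
(5,3): no bracket -> illegal
(5,4): flips 1 -> legal

Answer: (0,1) (0,3) (3,1) (4,1) (4,2) (4,3) (5,4)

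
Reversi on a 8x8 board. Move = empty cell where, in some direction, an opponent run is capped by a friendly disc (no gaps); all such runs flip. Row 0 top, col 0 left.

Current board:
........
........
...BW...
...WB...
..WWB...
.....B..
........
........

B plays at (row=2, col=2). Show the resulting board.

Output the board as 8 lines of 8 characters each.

Answer: ........
........
..BBW...
...BB...
..WWB...
.....B..
........
........

Derivation:
Place B at (2,2); scan 8 dirs for brackets.
Dir NW: first cell '.' (not opp) -> no flip
Dir N: first cell '.' (not opp) -> no flip
Dir NE: first cell '.' (not opp) -> no flip
Dir W: first cell '.' (not opp) -> no flip
Dir E: first cell 'B' (not opp) -> no flip
Dir SW: first cell '.' (not opp) -> no flip
Dir S: first cell '.' (not opp) -> no flip
Dir SE: opp run (3,3) capped by B -> flip
All flips: (3,3)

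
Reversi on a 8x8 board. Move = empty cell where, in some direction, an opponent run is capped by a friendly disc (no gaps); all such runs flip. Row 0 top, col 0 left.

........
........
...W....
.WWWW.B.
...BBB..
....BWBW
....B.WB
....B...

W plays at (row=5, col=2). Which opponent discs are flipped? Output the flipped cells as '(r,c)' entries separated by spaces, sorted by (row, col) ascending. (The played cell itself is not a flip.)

Dir NW: first cell '.' (not opp) -> no flip
Dir N: first cell '.' (not opp) -> no flip
Dir NE: opp run (4,3) capped by W -> flip
Dir W: first cell '.' (not opp) -> no flip
Dir E: first cell '.' (not opp) -> no flip
Dir SW: first cell '.' (not opp) -> no flip
Dir S: first cell '.' (not opp) -> no flip
Dir SE: first cell '.' (not opp) -> no flip

Answer: (4,3)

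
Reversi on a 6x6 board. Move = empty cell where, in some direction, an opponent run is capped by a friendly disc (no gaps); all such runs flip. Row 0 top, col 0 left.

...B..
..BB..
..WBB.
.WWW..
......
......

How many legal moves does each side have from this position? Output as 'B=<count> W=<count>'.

-- B to move --
(1,1): no bracket -> illegal
(2,0): no bracket -> illegal
(2,1): flips 1 -> legal
(3,0): no bracket -> illegal
(3,4): no bracket -> illegal
(4,0): flips 2 -> legal
(4,1): flips 1 -> legal
(4,2): flips 3 -> legal
(4,3): flips 1 -> legal
(4,4): no bracket -> illegal
B mobility = 5
-- W to move --
(0,1): no bracket -> illegal
(0,2): flips 1 -> legal
(0,4): flips 1 -> legal
(1,1): no bracket -> illegal
(1,4): flips 1 -> legal
(1,5): flips 1 -> legal
(2,1): no bracket -> illegal
(2,5): flips 2 -> legal
(3,4): no bracket -> illegal
(3,5): no bracket -> illegal
W mobility = 5

Answer: B=5 W=5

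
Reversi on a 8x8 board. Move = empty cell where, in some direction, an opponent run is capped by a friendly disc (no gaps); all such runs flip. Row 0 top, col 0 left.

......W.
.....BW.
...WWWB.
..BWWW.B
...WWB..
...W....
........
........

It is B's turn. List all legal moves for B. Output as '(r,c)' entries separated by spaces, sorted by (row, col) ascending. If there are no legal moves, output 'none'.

(0,5): no bracket -> illegal
(0,7): no bracket -> illegal
(1,2): flips 2 -> legal
(1,3): no bracket -> illegal
(1,4): flips 1 -> legal
(1,7): flips 1 -> legal
(2,2): flips 3 -> legal
(2,7): no bracket -> illegal
(3,6): flips 3 -> legal
(4,2): flips 4 -> legal
(4,6): no bracket -> illegal
(5,2): no bracket -> illegal
(5,4): flips 1 -> legal
(5,5): no bracket -> illegal
(6,2): flips 3 -> legal
(6,3): no bracket -> illegal
(6,4): no bracket -> illegal

Answer: (1,2) (1,4) (1,7) (2,2) (3,6) (4,2) (5,4) (6,2)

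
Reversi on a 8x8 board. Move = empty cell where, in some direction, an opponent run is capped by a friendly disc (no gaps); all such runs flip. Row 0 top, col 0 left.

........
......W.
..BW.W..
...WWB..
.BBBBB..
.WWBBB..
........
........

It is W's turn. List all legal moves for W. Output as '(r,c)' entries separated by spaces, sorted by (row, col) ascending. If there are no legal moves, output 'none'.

Answer: (1,1) (2,1) (3,0) (3,1) (3,2) (3,6) (5,6) (6,3) (6,4) (6,5) (6,6)

Derivation:
(1,1): flips 1 -> legal
(1,2): no bracket -> illegal
(1,3): no bracket -> illegal
(2,1): flips 1 -> legal
(2,4): no bracket -> illegal
(2,6): no bracket -> illegal
(3,0): flips 1 -> legal
(3,1): flips 1 -> legal
(3,2): flips 1 -> legal
(3,6): flips 1 -> legal
(4,0): no bracket -> illegal
(4,6): no bracket -> illegal
(5,0): no bracket -> illegal
(5,6): flips 4 -> legal
(6,2): no bracket -> illegal
(6,3): flips 2 -> legal
(6,4): flips 2 -> legal
(6,5): flips 3 -> legal
(6,6): flips 2 -> legal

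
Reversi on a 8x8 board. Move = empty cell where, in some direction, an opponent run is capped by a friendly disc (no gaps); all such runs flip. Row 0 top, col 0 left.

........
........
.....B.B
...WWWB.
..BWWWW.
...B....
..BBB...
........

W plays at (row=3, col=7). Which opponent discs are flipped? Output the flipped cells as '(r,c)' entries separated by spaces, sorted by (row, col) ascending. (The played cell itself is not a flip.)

Dir NW: first cell '.' (not opp) -> no flip
Dir N: opp run (2,7), next='.' -> no flip
Dir NE: edge -> no flip
Dir W: opp run (3,6) capped by W -> flip
Dir E: edge -> no flip
Dir SW: first cell 'W' (not opp) -> no flip
Dir S: first cell '.' (not opp) -> no flip
Dir SE: edge -> no flip

Answer: (3,6)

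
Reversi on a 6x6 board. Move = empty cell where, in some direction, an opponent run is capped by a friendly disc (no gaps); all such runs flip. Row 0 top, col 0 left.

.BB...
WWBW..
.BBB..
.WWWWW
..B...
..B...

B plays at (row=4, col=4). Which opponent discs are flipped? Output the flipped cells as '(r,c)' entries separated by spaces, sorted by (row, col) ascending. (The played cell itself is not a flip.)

Answer: (3,3)

Derivation:
Dir NW: opp run (3,3) capped by B -> flip
Dir N: opp run (3,4), next='.' -> no flip
Dir NE: opp run (3,5), next=edge -> no flip
Dir W: first cell '.' (not opp) -> no flip
Dir E: first cell '.' (not opp) -> no flip
Dir SW: first cell '.' (not opp) -> no flip
Dir S: first cell '.' (not opp) -> no flip
Dir SE: first cell '.' (not opp) -> no flip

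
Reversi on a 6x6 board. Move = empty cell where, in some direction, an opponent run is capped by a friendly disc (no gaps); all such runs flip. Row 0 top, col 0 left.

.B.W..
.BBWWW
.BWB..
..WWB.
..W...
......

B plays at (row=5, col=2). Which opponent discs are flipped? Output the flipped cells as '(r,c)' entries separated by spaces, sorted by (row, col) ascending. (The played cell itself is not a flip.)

Answer: (2,2) (3,2) (4,2)

Derivation:
Dir NW: first cell '.' (not opp) -> no flip
Dir N: opp run (4,2) (3,2) (2,2) capped by B -> flip
Dir NE: first cell '.' (not opp) -> no flip
Dir W: first cell '.' (not opp) -> no flip
Dir E: first cell '.' (not opp) -> no flip
Dir SW: edge -> no flip
Dir S: edge -> no flip
Dir SE: edge -> no flip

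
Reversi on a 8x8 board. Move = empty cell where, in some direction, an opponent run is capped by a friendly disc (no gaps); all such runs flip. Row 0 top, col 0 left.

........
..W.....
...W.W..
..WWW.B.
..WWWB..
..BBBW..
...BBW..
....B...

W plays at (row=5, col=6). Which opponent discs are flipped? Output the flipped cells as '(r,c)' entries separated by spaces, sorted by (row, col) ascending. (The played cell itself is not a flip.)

Answer: (4,5)

Derivation:
Dir NW: opp run (4,5) capped by W -> flip
Dir N: first cell '.' (not opp) -> no flip
Dir NE: first cell '.' (not opp) -> no flip
Dir W: first cell 'W' (not opp) -> no flip
Dir E: first cell '.' (not opp) -> no flip
Dir SW: first cell 'W' (not opp) -> no flip
Dir S: first cell '.' (not opp) -> no flip
Dir SE: first cell '.' (not opp) -> no flip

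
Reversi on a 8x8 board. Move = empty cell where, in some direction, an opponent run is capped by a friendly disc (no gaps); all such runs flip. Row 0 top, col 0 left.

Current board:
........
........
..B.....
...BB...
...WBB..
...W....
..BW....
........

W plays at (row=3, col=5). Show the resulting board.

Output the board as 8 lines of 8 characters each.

Place W at (3,5); scan 8 dirs for brackets.
Dir NW: first cell '.' (not opp) -> no flip
Dir N: first cell '.' (not opp) -> no flip
Dir NE: first cell '.' (not opp) -> no flip
Dir W: opp run (3,4) (3,3), next='.' -> no flip
Dir E: first cell '.' (not opp) -> no flip
Dir SW: opp run (4,4) capped by W -> flip
Dir S: opp run (4,5), next='.' -> no flip
Dir SE: first cell '.' (not opp) -> no flip
All flips: (4,4)

Answer: ........
........
..B.....
...BBW..
...WWB..
...W....
..BW....
........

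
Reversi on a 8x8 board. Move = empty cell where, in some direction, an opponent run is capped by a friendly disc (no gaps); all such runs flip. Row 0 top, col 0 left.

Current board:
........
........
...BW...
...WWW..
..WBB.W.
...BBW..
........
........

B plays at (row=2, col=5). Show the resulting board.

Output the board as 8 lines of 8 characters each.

Answer: ........
........
...BBB..
...WBW..
..WBB.W.
...BBW..
........
........

Derivation:
Place B at (2,5); scan 8 dirs for brackets.
Dir NW: first cell '.' (not opp) -> no flip
Dir N: first cell '.' (not opp) -> no flip
Dir NE: first cell '.' (not opp) -> no flip
Dir W: opp run (2,4) capped by B -> flip
Dir E: first cell '.' (not opp) -> no flip
Dir SW: opp run (3,4) capped by B -> flip
Dir S: opp run (3,5), next='.' -> no flip
Dir SE: first cell '.' (not opp) -> no flip
All flips: (2,4) (3,4)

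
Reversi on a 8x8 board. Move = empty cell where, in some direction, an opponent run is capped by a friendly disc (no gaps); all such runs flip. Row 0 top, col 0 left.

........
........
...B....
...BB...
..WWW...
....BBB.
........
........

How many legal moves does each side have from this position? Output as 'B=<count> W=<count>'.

-- B to move --
(3,1): no bracket -> illegal
(3,2): flips 1 -> legal
(3,5): no bracket -> illegal
(4,1): no bracket -> illegal
(4,5): no bracket -> illegal
(5,1): flips 1 -> legal
(5,2): flips 1 -> legal
(5,3): flips 1 -> legal
B mobility = 4
-- W to move --
(1,2): no bracket -> illegal
(1,3): flips 2 -> legal
(1,4): no bracket -> illegal
(2,2): flips 1 -> legal
(2,4): flips 2 -> legal
(2,5): flips 1 -> legal
(3,2): no bracket -> illegal
(3,5): no bracket -> illegal
(4,5): no bracket -> illegal
(4,6): no bracket -> illegal
(4,7): no bracket -> illegal
(5,3): no bracket -> illegal
(5,7): no bracket -> illegal
(6,3): no bracket -> illegal
(6,4): flips 1 -> legal
(6,5): flips 1 -> legal
(6,6): flips 1 -> legal
(6,7): no bracket -> illegal
W mobility = 7

Answer: B=4 W=7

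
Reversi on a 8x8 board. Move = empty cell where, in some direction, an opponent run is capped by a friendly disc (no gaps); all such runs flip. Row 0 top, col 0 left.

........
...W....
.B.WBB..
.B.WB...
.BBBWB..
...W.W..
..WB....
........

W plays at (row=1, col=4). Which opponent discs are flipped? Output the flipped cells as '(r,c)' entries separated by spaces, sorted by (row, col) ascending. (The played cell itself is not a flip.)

Answer: (2,4) (3,4)

Derivation:
Dir NW: first cell '.' (not opp) -> no flip
Dir N: first cell '.' (not opp) -> no flip
Dir NE: first cell '.' (not opp) -> no flip
Dir W: first cell 'W' (not opp) -> no flip
Dir E: first cell '.' (not opp) -> no flip
Dir SW: first cell 'W' (not opp) -> no flip
Dir S: opp run (2,4) (3,4) capped by W -> flip
Dir SE: opp run (2,5), next='.' -> no flip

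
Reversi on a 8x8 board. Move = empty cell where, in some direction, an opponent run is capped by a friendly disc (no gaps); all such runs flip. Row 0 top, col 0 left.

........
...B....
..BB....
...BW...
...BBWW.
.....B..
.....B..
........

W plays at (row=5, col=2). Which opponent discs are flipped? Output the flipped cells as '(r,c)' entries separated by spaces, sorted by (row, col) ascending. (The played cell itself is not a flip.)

Answer: (4,3)

Derivation:
Dir NW: first cell '.' (not opp) -> no flip
Dir N: first cell '.' (not opp) -> no flip
Dir NE: opp run (4,3) capped by W -> flip
Dir W: first cell '.' (not opp) -> no flip
Dir E: first cell '.' (not opp) -> no flip
Dir SW: first cell '.' (not opp) -> no flip
Dir S: first cell '.' (not opp) -> no flip
Dir SE: first cell '.' (not opp) -> no flip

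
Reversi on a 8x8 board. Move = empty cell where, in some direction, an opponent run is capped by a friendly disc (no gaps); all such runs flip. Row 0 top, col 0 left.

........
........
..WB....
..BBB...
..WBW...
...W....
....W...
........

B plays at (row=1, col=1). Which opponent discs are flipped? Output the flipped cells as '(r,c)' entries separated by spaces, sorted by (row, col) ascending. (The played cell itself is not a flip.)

Dir NW: first cell '.' (not opp) -> no flip
Dir N: first cell '.' (not opp) -> no flip
Dir NE: first cell '.' (not opp) -> no flip
Dir W: first cell '.' (not opp) -> no flip
Dir E: first cell '.' (not opp) -> no flip
Dir SW: first cell '.' (not opp) -> no flip
Dir S: first cell '.' (not opp) -> no flip
Dir SE: opp run (2,2) capped by B -> flip

Answer: (2,2)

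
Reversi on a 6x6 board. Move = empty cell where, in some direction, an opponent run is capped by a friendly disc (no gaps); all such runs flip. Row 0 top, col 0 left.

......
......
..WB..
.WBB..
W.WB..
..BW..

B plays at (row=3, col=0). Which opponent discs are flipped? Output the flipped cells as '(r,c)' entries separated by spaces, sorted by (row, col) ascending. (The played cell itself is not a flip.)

Answer: (3,1)

Derivation:
Dir NW: edge -> no flip
Dir N: first cell '.' (not opp) -> no flip
Dir NE: first cell '.' (not opp) -> no flip
Dir W: edge -> no flip
Dir E: opp run (3,1) capped by B -> flip
Dir SW: edge -> no flip
Dir S: opp run (4,0), next='.' -> no flip
Dir SE: first cell '.' (not opp) -> no flip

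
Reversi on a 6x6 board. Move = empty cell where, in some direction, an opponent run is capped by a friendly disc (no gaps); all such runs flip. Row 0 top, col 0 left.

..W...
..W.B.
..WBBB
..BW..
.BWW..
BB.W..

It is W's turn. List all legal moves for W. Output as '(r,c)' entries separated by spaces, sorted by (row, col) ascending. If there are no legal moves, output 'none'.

(0,3): no bracket -> illegal
(0,4): no bracket -> illegal
(0,5): no bracket -> illegal
(1,3): flips 1 -> legal
(1,5): flips 1 -> legal
(2,1): flips 1 -> legal
(3,0): no bracket -> illegal
(3,1): flips 1 -> legal
(3,4): flips 1 -> legal
(3,5): no bracket -> illegal
(4,0): flips 1 -> legal
(5,2): no bracket -> illegal

Answer: (1,3) (1,5) (2,1) (3,1) (3,4) (4,0)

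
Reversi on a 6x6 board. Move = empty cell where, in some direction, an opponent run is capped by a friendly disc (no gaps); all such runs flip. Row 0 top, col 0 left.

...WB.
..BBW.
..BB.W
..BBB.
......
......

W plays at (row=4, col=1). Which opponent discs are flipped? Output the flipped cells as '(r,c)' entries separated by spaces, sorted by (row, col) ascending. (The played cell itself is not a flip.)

Dir NW: first cell '.' (not opp) -> no flip
Dir N: first cell '.' (not opp) -> no flip
Dir NE: opp run (3,2) (2,3) capped by W -> flip
Dir W: first cell '.' (not opp) -> no flip
Dir E: first cell '.' (not opp) -> no flip
Dir SW: first cell '.' (not opp) -> no flip
Dir S: first cell '.' (not opp) -> no flip
Dir SE: first cell '.' (not opp) -> no flip

Answer: (2,3) (3,2)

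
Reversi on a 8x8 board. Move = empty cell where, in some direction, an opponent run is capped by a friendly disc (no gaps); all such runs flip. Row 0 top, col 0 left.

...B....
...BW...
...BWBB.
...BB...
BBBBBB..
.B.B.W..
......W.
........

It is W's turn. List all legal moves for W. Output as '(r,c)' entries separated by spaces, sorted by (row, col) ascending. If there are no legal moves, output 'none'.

Answer: (0,2) (1,2) (2,2) (2,7) (3,2) (3,5) (3,6) (5,4) (6,0)

Derivation:
(0,2): flips 1 -> legal
(0,4): no bracket -> illegal
(1,2): flips 1 -> legal
(1,5): no bracket -> illegal
(1,6): no bracket -> illegal
(1,7): no bracket -> illegal
(2,2): flips 3 -> legal
(2,7): flips 2 -> legal
(3,0): no bracket -> illegal
(3,1): no bracket -> illegal
(3,2): flips 1 -> legal
(3,5): flips 1 -> legal
(3,6): flips 1 -> legal
(3,7): no bracket -> illegal
(4,6): no bracket -> illegal
(5,0): no bracket -> illegal
(5,2): no bracket -> illegal
(5,4): flips 2 -> legal
(5,6): no bracket -> illegal
(6,0): flips 3 -> legal
(6,1): no bracket -> illegal
(6,2): no bracket -> illegal
(6,3): no bracket -> illegal
(6,4): no bracket -> illegal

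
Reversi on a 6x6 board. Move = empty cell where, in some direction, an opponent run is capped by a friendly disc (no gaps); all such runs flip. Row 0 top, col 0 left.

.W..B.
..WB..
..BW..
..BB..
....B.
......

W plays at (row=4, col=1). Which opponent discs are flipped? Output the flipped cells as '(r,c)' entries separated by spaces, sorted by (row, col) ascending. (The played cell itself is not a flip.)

Dir NW: first cell '.' (not opp) -> no flip
Dir N: first cell '.' (not opp) -> no flip
Dir NE: opp run (3,2) capped by W -> flip
Dir W: first cell '.' (not opp) -> no flip
Dir E: first cell '.' (not opp) -> no flip
Dir SW: first cell '.' (not opp) -> no flip
Dir S: first cell '.' (not opp) -> no flip
Dir SE: first cell '.' (not opp) -> no flip

Answer: (3,2)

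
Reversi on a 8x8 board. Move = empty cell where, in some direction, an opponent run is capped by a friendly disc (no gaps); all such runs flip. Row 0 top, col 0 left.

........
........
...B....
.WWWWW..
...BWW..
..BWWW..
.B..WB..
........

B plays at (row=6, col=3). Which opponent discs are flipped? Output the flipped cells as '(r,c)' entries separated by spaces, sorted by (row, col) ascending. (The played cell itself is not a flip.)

Dir NW: first cell 'B' (not opp) -> no flip
Dir N: opp run (5,3) capped by B -> flip
Dir NE: opp run (5,4) (4,5), next='.' -> no flip
Dir W: first cell '.' (not opp) -> no flip
Dir E: opp run (6,4) capped by B -> flip
Dir SW: first cell '.' (not opp) -> no flip
Dir S: first cell '.' (not opp) -> no flip
Dir SE: first cell '.' (not opp) -> no flip

Answer: (5,3) (6,4)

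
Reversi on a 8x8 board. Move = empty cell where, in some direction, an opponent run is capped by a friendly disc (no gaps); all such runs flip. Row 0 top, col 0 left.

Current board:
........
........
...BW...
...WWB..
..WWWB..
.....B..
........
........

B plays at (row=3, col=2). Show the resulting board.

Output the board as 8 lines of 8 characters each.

Answer: ........
........
...BW...
..BBBB..
..WWWB..
.....B..
........
........

Derivation:
Place B at (3,2); scan 8 dirs for brackets.
Dir NW: first cell '.' (not opp) -> no flip
Dir N: first cell '.' (not opp) -> no flip
Dir NE: first cell 'B' (not opp) -> no flip
Dir W: first cell '.' (not opp) -> no flip
Dir E: opp run (3,3) (3,4) capped by B -> flip
Dir SW: first cell '.' (not opp) -> no flip
Dir S: opp run (4,2), next='.' -> no flip
Dir SE: opp run (4,3), next='.' -> no flip
All flips: (3,3) (3,4)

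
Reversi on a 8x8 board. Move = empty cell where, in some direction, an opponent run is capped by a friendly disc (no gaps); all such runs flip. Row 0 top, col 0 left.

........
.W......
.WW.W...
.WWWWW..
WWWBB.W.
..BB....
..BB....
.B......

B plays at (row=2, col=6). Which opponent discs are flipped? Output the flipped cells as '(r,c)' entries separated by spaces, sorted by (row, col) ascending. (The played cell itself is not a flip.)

Dir NW: first cell '.' (not opp) -> no flip
Dir N: first cell '.' (not opp) -> no flip
Dir NE: first cell '.' (not opp) -> no flip
Dir W: first cell '.' (not opp) -> no flip
Dir E: first cell '.' (not opp) -> no flip
Dir SW: opp run (3,5) capped by B -> flip
Dir S: first cell '.' (not opp) -> no flip
Dir SE: first cell '.' (not opp) -> no flip

Answer: (3,5)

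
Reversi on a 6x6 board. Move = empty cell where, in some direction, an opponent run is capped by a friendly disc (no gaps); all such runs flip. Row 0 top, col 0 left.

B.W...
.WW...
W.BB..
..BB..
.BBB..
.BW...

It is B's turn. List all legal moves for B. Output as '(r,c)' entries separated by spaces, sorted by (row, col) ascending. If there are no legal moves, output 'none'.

(0,1): flips 1 -> legal
(0,3): no bracket -> illegal
(1,0): no bracket -> illegal
(1,3): no bracket -> illegal
(2,1): no bracket -> illegal
(3,0): no bracket -> illegal
(3,1): no bracket -> illegal
(5,3): flips 1 -> legal

Answer: (0,1) (5,3)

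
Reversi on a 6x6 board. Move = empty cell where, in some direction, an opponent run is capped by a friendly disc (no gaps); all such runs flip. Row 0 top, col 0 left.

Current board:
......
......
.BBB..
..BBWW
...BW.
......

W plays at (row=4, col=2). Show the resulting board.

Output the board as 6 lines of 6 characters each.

Place W at (4,2); scan 8 dirs for brackets.
Dir NW: first cell '.' (not opp) -> no flip
Dir N: opp run (3,2) (2,2), next='.' -> no flip
Dir NE: opp run (3,3), next='.' -> no flip
Dir W: first cell '.' (not opp) -> no flip
Dir E: opp run (4,3) capped by W -> flip
Dir SW: first cell '.' (not opp) -> no flip
Dir S: first cell '.' (not opp) -> no flip
Dir SE: first cell '.' (not opp) -> no flip
All flips: (4,3)

Answer: ......
......
.BBB..
..BBWW
..WWW.
......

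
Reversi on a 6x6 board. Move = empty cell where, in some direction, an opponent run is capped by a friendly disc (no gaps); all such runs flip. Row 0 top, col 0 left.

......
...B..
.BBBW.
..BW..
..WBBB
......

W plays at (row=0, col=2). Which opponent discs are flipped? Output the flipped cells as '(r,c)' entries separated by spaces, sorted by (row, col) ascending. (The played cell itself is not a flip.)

Dir NW: edge -> no flip
Dir N: edge -> no flip
Dir NE: edge -> no flip
Dir W: first cell '.' (not opp) -> no flip
Dir E: first cell '.' (not opp) -> no flip
Dir SW: first cell '.' (not opp) -> no flip
Dir S: first cell '.' (not opp) -> no flip
Dir SE: opp run (1,3) capped by W -> flip

Answer: (1,3)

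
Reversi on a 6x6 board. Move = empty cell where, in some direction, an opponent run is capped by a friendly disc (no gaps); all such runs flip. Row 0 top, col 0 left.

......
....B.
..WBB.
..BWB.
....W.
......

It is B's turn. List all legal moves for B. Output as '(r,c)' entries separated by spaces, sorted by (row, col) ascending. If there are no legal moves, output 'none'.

Answer: (1,2) (2,1) (4,2) (4,3) (5,4)

Derivation:
(1,1): no bracket -> illegal
(1,2): flips 1 -> legal
(1,3): no bracket -> illegal
(2,1): flips 1 -> legal
(3,1): no bracket -> illegal
(3,5): no bracket -> illegal
(4,2): flips 1 -> legal
(4,3): flips 1 -> legal
(4,5): no bracket -> illegal
(5,3): no bracket -> illegal
(5,4): flips 1 -> legal
(5,5): no bracket -> illegal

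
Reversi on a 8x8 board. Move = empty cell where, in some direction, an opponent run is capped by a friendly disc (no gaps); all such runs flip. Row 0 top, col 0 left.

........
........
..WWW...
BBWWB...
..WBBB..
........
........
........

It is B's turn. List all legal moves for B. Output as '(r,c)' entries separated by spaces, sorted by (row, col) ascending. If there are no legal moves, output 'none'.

(1,1): flips 2 -> legal
(1,2): flips 1 -> legal
(1,3): flips 3 -> legal
(1,4): flips 1 -> legal
(1,5): no bracket -> illegal
(2,1): flips 1 -> legal
(2,5): no bracket -> illegal
(3,5): no bracket -> illegal
(4,1): flips 1 -> legal
(5,1): no bracket -> illegal
(5,2): no bracket -> illegal
(5,3): flips 1 -> legal

Answer: (1,1) (1,2) (1,3) (1,4) (2,1) (4,1) (5,3)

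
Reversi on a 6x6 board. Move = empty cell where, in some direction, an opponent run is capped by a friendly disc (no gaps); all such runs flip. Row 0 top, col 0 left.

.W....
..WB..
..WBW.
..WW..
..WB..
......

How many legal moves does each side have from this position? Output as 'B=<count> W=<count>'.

Answer: B=6 W=8

Derivation:
-- B to move --
(0,0): no bracket -> illegal
(0,2): no bracket -> illegal
(0,3): no bracket -> illegal
(1,0): no bracket -> illegal
(1,1): flips 1 -> legal
(1,4): no bracket -> illegal
(1,5): no bracket -> illegal
(2,1): flips 2 -> legal
(2,5): flips 1 -> legal
(3,1): flips 1 -> legal
(3,4): no bracket -> illegal
(3,5): flips 1 -> legal
(4,1): flips 2 -> legal
(4,4): no bracket -> illegal
(5,1): no bracket -> illegal
(5,2): no bracket -> illegal
(5,3): no bracket -> illegal
B mobility = 6
-- W to move --
(0,2): flips 1 -> legal
(0,3): flips 2 -> legal
(0,4): flips 1 -> legal
(1,4): flips 2 -> legal
(3,4): flips 1 -> legal
(4,4): flips 1 -> legal
(5,2): no bracket -> illegal
(5,3): flips 1 -> legal
(5,4): flips 1 -> legal
W mobility = 8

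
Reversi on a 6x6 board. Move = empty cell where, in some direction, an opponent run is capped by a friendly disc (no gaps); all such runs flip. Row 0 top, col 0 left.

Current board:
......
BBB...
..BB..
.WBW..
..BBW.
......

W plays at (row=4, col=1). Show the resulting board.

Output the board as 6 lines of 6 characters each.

Answer: ......
BBB...
..BB..
.WBW..
.WWWW.
......

Derivation:
Place W at (4,1); scan 8 dirs for brackets.
Dir NW: first cell '.' (not opp) -> no flip
Dir N: first cell 'W' (not opp) -> no flip
Dir NE: opp run (3,2) (2,3), next='.' -> no flip
Dir W: first cell '.' (not opp) -> no flip
Dir E: opp run (4,2) (4,3) capped by W -> flip
Dir SW: first cell '.' (not opp) -> no flip
Dir S: first cell '.' (not opp) -> no flip
Dir SE: first cell '.' (not opp) -> no flip
All flips: (4,2) (4,3)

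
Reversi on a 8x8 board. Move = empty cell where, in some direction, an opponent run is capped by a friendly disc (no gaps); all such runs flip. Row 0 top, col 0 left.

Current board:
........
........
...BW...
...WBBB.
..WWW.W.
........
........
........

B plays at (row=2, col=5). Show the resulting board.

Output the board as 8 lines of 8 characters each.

Answer: ........
........
...BBB..
...WBBB.
..WWW.W.
........
........
........

Derivation:
Place B at (2,5); scan 8 dirs for brackets.
Dir NW: first cell '.' (not opp) -> no flip
Dir N: first cell '.' (not opp) -> no flip
Dir NE: first cell '.' (not opp) -> no flip
Dir W: opp run (2,4) capped by B -> flip
Dir E: first cell '.' (not opp) -> no flip
Dir SW: first cell 'B' (not opp) -> no flip
Dir S: first cell 'B' (not opp) -> no flip
Dir SE: first cell 'B' (not opp) -> no flip
All flips: (2,4)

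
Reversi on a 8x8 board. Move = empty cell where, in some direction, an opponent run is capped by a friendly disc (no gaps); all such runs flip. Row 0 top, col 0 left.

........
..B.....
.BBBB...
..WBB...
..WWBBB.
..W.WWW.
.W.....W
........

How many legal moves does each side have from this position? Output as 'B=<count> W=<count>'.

-- B to move --
(3,1): flips 1 -> legal
(4,1): flips 3 -> legal
(4,7): no bracket -> illegal
(5,0): no bracket -> illegal
(5,1): flips 1 -> legal
(5,3): flips 1 -> legal
(5,7): no bracket -> illegal
(6,0): no bracket -> illegal
(6,2): flips 3 -> legal
(6,3): flips 1 -> legal
(6,4): flips 2 -> legal
(6,5): flips 4 -> legal
(6,6): flips 2 -> legal
(7,0): flips 3 -> legal
(7,1): no bracket -> illegal
(7,2): no bracket -> illegal
(7,6): no bracket -> illegal
(7,7): no bracket -> illegal
B mobility = 10
-- W to move --
(0,1): flips 4 -> legal
(0,2): flips 2 -> legal
(0,3): no bracket -> illegal
(1,0): flips 1 -> legal
(1,1): flips 3 -> legal
(1,3): flips 2 -> legal
(1,4): flips 4 -> legal
(1,5): flips 2 -> legal
(2,0): no bracket -> illegal
(2,5): flips 1 -> legal
(3,0): no bracket -> illegal
(3,1): no bracket -> illegal
(3,5): flips 3 -> legal
(3,6): flips 2 -> legal
(3,7): flips 1 -> legal
(4,7): flips 3 -> legal
(5,3): no bracket -> illegal
(5,7): no bracket -> illegal
W mobility = 12

Answer: B=10 W=12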